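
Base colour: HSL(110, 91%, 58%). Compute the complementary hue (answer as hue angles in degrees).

The complement sits 180° across the wheel.
110 + 180 = 290°

290°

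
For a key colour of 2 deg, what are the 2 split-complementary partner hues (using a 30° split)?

152° and 212°

Split-complementary hues sit 30° either side of the complement.
Complement of 2 deg: 2 + 180 = 182°
182 − 30 = 152°
182 + 30 = 212°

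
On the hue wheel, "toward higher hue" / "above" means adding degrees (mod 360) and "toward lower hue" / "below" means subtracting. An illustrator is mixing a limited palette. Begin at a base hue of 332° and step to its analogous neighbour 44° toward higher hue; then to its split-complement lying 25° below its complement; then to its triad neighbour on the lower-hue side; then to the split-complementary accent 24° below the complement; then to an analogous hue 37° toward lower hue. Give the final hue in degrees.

+44° (analog 44° ↑): 332 + 44 = 376 → 376 − 360 = 16°
+155° (split-comp 25° ↓): 16 + 155 = 171°
−120° (triadic ↓): 171 − 120 = 51°
+156° (split-comp 24° ↓): 51 + 156 = 207°
−37° (analog 37° ↓): 207 − 37 = 170°

170°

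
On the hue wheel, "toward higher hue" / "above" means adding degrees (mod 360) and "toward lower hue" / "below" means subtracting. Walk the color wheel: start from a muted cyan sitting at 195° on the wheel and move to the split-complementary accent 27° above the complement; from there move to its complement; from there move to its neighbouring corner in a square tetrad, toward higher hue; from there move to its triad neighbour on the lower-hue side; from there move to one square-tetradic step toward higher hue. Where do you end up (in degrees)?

195 + 207 = 402 → 402 − 360 = 42°   (split-comp 27° ↑)
42 + 180 = 222°   (complement)
222 + 90 = 312°   (square ↑)
312 − 120 = 192°   (triadic ↓)
192 + 90 = 282°   (square ↑)

282°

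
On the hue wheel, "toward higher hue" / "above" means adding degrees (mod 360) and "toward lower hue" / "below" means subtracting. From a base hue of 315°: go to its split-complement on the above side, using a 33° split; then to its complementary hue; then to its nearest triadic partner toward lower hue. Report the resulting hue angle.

+213° (split-comp 33° ↑): 315 + 213 = 528 → 528 − 360 = 168°
+180° (complement): 168 + 180 = 348°
−120° (triadic ↓): 348 − 120 = 228°

228°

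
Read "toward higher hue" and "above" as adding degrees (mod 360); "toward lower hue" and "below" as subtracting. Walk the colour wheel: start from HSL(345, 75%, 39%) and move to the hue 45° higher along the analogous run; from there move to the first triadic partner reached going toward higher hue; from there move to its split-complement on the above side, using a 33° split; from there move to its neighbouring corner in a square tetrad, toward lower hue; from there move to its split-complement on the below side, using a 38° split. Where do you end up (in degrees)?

55°

345 + 45 = 390 → 390 − 360 = 30°   (analog 45° ↑)
30 + 120 = 150°   (triadic ↑)
150 + 213 = 363 → 363 − 360 = 3°   (split-comp 33° ↑)
3 − 90 = -87 → -87 + 360 = 273°   (square ↓)
273 + 142 = 415 → 415 − 360 = 55°   (split-comp 38° ↓)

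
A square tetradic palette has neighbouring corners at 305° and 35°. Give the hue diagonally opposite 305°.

A square tetradic scheme places four hues 90° apart; opposite corners are 180° apart.
305 + 180 = 485 → 485 − 360 = 125°

125°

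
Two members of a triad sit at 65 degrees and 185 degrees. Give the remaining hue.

A triad spaces three hues 120° apart.
The full set is {65°, 185°, 305°}.

305°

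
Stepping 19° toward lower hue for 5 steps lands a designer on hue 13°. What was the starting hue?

5 steps of 19° (toward lower hue) give a net shift of −95°.
Start = end − shift: 13 + 95 = 108°

108°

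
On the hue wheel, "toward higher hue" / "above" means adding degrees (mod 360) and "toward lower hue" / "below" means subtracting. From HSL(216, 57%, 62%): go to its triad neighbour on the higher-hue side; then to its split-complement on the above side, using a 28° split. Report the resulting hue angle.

triadic ↑ +120°: 216 + 120 = 336°
split-comp 28° ↑ +208°: 336 + 208 = 544 → 544 − 360 = 184°

184°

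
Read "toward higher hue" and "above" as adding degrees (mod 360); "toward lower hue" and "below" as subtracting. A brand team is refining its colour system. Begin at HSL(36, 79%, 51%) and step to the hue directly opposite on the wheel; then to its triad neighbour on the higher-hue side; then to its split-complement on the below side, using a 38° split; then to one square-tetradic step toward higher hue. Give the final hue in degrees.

208°

complement +180°: 36 + 180 = 216°
triadic ↑ +120°: 216 + 120 = 336°
split-comp 38° ↓ +142°: 336 + 142 = 478 → 478 − 360 = 118°
square ↑ +90°: 118 + 90 = 208°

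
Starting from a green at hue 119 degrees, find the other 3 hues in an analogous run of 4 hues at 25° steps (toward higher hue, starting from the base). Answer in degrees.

119 + 25 = 144°
119 + 50 = 169°
119 + 75 = 194°

144°, 169°, 194°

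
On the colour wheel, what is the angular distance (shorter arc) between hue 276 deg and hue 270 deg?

|276 − 270| = 6.
6 ≤ 180, so the shorter arc is 6°.

6°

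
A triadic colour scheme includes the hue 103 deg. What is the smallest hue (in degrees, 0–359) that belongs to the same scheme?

103°

A triad places three hues 120° apart.
The full set through 103° is {103°, 223°, 343°}.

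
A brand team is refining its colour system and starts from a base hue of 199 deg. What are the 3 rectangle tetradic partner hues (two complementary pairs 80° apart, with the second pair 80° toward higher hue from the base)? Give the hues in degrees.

A rectangular tetradic uses two complementary pairs 80° apart: offsets 0°, 80°, 180°, 260°.
199 + 80 = 279°
199 + 180 = 379 → 379 − 360 = 19°
199 + 260 = 459 → 459 − 360 = 99°

279°, 19°, 99°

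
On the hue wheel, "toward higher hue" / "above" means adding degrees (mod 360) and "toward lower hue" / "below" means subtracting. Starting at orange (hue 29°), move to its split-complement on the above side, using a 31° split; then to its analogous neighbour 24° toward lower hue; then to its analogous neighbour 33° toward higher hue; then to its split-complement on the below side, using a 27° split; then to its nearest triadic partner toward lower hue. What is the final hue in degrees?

282°

split-comp 31° ↑ +211°: 29 + 211 = 240°
analog 24° ↓ −24°: 240 − 24 = 216°
analog 33° ↑ +33°: 216 + 33 = 249°
split-comp 27° ↓ +153°: 249 + 153 = 402 → 402 − 360 = 42°
triadic ↓ −120°: 42 − 120 = -78 → -78 + 360 = 282°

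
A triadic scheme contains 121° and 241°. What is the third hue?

1°

A triad spaces three hues 120° apart.
The full set is {1°, 121°, 241°}.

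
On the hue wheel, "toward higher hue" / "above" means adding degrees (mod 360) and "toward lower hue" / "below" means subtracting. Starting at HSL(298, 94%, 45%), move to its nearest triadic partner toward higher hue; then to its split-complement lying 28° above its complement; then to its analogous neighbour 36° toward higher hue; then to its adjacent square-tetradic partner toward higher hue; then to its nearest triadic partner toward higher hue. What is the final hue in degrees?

152°

triadic ↑ +120°: 298 + 120 = 418 → 418 − 360 = 58°
split-comp 28° ↑ +208°: 58 + 208 = 266°
analog 36° ↑ +36°: 266 + 36 = 302°
square ↑ +90°: 302 + 90 = 392 → 392 − 360 = 32°
triadic ↑ +120°: 32 + 120 = 152°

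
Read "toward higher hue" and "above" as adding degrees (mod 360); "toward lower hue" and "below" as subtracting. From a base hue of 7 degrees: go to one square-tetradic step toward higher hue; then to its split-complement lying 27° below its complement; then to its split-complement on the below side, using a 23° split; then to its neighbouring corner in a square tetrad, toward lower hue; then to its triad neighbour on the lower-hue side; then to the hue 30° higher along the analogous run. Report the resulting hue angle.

227°

7 + 90 = 97°   (square ↑)
97 + 153 = 250°   (split-comp 27° ↓)
250 + 157 = 407 → 407 − 360 = 47°   (split-comp 23° ↓)
47 − 90 = -43 → -43 + 360 = 317°   (square ↓)
317 − 120 = 197°   (triadic ↓)
197 + 30 = 227°   (analog 30° ↑)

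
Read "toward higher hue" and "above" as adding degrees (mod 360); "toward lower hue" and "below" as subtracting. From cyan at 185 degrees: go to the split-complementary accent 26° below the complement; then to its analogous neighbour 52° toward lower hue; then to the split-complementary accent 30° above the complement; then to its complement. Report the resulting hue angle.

split-comp 26° ↓ +154°: 185 + 154 = 339°
analog 52° ↓ −52°: 339 − 52 = 287°
split-comp 30° ↑ +210°: 287 + 210 = 497 → 497 − 360 = 137°
complement +180°: 137 + 180 = 317°

317°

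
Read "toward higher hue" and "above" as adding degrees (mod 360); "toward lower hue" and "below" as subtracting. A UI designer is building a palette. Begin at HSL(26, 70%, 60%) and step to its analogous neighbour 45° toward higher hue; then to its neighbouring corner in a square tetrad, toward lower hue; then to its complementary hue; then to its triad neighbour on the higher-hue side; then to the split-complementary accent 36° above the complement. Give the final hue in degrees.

+45° (analog 45° ↑): 26 + 45 = 71°
−90° (square ↓): 71 − 90 = -19 → -19 + 360 = 341°
+180° (complement): 341 + 180 = 521 → 521 − 360 = 161°
+120° (triadic ↑): 161 + 120 = 281°
+216° (split-comp 36° ↑): 281 + 216 = 497 → 497 − 360 = 137°

137°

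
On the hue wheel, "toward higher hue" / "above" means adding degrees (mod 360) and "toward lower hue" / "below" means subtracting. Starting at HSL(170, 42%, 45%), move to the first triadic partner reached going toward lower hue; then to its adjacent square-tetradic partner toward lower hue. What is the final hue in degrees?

320°

170 − 120 = 50°   (triadic ↓)
50 − 90 = -40 → -40 + 360 = 320°   (square ↓)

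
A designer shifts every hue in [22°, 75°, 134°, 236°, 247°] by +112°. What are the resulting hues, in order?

22 + 112 = 134°
75 + 112 = 187°
134 + 112 = 246°
236 + 112 = 348°
247 + 112 = 359°

134°, 187°, 246°, 348°, 359°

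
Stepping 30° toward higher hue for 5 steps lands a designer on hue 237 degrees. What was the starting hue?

5 steps of 30° (toward higher hue) give a net shift of +150°.
Start = end − shift: 237 − 150 = 87°

87°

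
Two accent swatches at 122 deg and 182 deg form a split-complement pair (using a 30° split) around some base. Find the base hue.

332°

The accents sit 30° either side of the complement, so the complement is their short-arc midpoint on the wheel.
Short-arc midpoint of 122° and 182°: 152°.
Base is 180° from the complement: 152 − 180 = -28 → -28 + 360 = 332°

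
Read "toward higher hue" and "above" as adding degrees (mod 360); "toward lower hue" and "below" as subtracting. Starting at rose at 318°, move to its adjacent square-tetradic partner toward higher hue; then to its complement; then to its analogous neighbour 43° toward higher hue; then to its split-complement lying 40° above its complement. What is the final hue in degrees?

318 + 90 = 408 → 408 − 360 = 48°   (square ↑)
48 + 180 = 228°   (complement)
228 + 43 = 271°   (analog 43° ↑)
271 + 220 = 491 → 491 − 360 = 131°   (split-comp 40° ↑)

131°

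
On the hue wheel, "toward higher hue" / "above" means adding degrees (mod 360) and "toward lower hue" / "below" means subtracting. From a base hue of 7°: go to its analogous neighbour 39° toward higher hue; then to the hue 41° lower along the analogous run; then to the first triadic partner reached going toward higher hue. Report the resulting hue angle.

125°

7 + 39 = 46°   (analog 39° ↑)
46 − 41 = 5°   (analog 41° ↓)
5 + 120 = 125°   (triadic ↑)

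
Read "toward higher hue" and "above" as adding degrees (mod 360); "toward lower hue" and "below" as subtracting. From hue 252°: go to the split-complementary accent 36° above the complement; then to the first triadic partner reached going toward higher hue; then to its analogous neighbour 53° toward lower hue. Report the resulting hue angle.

split-comp 36° ↑ +216°: 252 + 216 = 468 → 468 − 360 = 108°
triadic ↑ +120°: 108 + 120 = 228°
analog 53° ↓ −53°: 228 − 53 = 175°

175°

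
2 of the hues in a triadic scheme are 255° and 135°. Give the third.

A triad places three hues 120° apart.
The full set through 135° is {15°, 135°, 255°}.
Given {135°, 255°}, the missing hue is 15°.

15°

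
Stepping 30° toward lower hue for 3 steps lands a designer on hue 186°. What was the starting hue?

276°

3 steps of 30° (toward lower hue) give a net shift of −90°.
Start = end − shift: 186 + 90 = 276°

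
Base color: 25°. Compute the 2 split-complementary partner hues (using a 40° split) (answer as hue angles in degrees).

Complement of 25°: 25 + 180 = 205°
205 − 40 = 165°
205 + 40 = 245°

165° and 245°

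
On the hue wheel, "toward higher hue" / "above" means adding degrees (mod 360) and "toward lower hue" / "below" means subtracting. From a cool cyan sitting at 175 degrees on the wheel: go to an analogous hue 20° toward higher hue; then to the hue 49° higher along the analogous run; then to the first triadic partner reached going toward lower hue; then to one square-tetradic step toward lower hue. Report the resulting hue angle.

34°

175 + 20 = 195°   (analog 20° ↑)
195 + 49 = 244°   (analog 49° ↑)
244 − 120 = 124°   (triadic ↓)
124 − 90 = 34°   (square ↓)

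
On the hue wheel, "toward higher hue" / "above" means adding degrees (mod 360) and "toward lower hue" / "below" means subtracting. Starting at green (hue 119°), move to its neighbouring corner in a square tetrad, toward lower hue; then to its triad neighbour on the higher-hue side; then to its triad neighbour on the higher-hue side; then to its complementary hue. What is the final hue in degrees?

−90° (square ↓): 119 − 90 = 29°
+120° (triadic ↑): 29 + 120 = 149°
+120° (triadic ↑): 149 + 120 = 269°
+180° (complement): 269 + 180 = 449 → 449 − 360 = 89°

89°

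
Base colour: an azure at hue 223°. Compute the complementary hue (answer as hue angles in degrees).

The complement sits 180° across the wheel.
223 + 180 = 403 → 403 − 360 = 43°

43°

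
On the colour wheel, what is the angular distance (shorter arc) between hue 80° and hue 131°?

|80 − 131| = 51.
51 ≤ 180, so the shorter arc is 51°.

51°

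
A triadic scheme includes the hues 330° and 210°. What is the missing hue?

90°

A triad places three hues 120° apart.
The full set through 210° is {90°, 210°, 330°}.
Given {210°, 330°}, the missing hue is 90°.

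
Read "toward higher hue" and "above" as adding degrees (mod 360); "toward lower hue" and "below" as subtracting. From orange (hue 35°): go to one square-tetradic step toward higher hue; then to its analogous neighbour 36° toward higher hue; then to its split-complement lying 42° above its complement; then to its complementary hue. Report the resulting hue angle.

203°

square ↑ +90°: 35 + 90 = 125°
analog 36° ↑ +36°: 125 + 36 = 161°
split-comp 42° ↑ +222°: 161 + 222 = 383 → 383 − 360 = 23°
complement +180°: 23 + 180 = 203°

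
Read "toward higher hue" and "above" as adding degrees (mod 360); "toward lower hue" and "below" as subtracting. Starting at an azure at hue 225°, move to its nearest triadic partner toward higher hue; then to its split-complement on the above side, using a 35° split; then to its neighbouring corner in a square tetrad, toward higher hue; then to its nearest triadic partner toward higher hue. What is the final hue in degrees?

+120° (triadic ↑): 225 + 120 = 345°
+215° (split-comp 35° ↑): 345 + 215 = 560 → 560 − 360 = 200°
+90° (square ↑): 200 + 90 = 290°
+120° (triadic ↑): 290 + 120 = 410 → 410 − 360 = 50°

50°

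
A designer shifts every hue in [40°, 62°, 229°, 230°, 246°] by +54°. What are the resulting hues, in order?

94°, 116°, 283°, 284°, 300°

40 + 54 = 94°
62 + 54 = 116°
229 + 54 = 283°
230 + 54 = 284°
246 + 54 = 300°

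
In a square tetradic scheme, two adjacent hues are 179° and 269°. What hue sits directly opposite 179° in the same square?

359°

A square tetradic scheme places four hues 90° apart; opposite corners are 180° apart.
179 + 180 = 359°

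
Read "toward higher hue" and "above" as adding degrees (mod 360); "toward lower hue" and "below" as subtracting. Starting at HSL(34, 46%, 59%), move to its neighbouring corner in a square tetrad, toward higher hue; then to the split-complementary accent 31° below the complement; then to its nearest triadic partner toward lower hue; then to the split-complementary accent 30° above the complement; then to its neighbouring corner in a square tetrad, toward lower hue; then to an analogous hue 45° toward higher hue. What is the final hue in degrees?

+90° (square ↑): 34 + 90 = 124°
+149° (split-comp 31° ↓): 124 + 149 = 273°
−120° (triadic ↓): 273 − 120 = 153°
+210° (split-comp 30° ↑): 153 + 210 = 363 → 363 − 360 = 3°
−90° (square ↓): 3 − 90 = -87 → -87 + 360 = 273°
+45° (analog 45° ↑): 273 + 45 = 318°

318°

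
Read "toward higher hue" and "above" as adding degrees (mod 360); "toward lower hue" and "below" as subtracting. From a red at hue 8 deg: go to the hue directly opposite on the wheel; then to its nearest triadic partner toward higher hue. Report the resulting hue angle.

+180° (complement): 8 + 180 = 188°
+120° (triadic ↑): 188 + 120 = 308°

308°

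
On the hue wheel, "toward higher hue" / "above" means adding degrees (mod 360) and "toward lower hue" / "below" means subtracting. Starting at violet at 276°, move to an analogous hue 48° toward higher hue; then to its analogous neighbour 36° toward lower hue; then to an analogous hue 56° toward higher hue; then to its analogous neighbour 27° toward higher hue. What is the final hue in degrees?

analog 48° ↑ +48°: 276 + 48 = 324°
analog 36° ↓ −36°: 324 − 36 = 288°
analog 56° ↑ +56°: 288 + 56 = 344°
analog 27° ↑ +27°: 344 + 27 = 371 → 371 − 360 = 11°

11°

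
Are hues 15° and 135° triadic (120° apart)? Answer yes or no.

Angular distance: |15 − 135| = 120 = 120°.
Triadic (120° apart) requires 120°.

yes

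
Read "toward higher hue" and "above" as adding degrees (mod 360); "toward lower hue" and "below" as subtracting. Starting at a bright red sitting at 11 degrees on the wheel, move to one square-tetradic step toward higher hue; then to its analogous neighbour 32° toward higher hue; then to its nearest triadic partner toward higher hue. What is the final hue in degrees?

square ↑ +90°: 11 + 90 = 101°
analog 32° ↑ +32°: 101 + 32 = 133°
triadic ↑ +120°: 133 + 120 = 253°

253°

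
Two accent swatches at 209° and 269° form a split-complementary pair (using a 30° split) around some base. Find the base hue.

59°

The accents sit 30° either side of the complement, so the complement is their short-arc midpoint on the wheel.
Short-arc midpoint of 209° and 269°: 239°.
Base is 180° from the complement: 239 − 180 = 59°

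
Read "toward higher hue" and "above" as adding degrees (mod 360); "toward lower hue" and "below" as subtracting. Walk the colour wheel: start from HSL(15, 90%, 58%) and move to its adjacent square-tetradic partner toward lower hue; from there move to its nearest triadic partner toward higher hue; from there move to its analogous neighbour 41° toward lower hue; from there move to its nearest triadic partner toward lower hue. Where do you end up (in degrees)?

square ↓ −90°: 15 − 90 = -75 → -75 + 360 = 285°
triadic ↑ +120°: 285 + 120 = 405 → 405 − 360 = 45°
analog 41° ↓ −41°: 45 − 41 = 4°
triadic ↓ −120°: 4 − 120 = -116 → -116 + 360 = 244°

244°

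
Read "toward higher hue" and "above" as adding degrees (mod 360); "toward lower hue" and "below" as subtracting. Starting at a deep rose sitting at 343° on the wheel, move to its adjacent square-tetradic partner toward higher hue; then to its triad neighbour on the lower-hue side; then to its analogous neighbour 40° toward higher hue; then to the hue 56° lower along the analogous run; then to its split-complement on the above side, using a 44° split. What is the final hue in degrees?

161°

+90° (square ↑): 343 + 90 = 433 → 433 − 360 = 73°
−120° (triadic ↓): 73 − 120 = -47 → -47 + 360 = 313°
+40° (analog 40° ↑): 313 + 40 = 353°
−56° (analog 56° ↓): 353 − 56 = 297°
+224° (split-comp 44° ↑): 297 + 224 = 521 → 521 − 360 = 161°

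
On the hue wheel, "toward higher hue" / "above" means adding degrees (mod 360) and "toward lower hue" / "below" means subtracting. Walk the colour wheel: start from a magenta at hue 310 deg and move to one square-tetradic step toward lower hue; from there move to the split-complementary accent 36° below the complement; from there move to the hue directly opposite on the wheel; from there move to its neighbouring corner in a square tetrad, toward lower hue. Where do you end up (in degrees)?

square ↓ −90°: 310 − 90 = 220°
split-comp 36° ↓ +144°: 220 + 144 = 364 → 364 − 360 = 4°
complement +180°: 4 + 180 = 184°
square ↓ −90°: 184 − 90 = 94°

94°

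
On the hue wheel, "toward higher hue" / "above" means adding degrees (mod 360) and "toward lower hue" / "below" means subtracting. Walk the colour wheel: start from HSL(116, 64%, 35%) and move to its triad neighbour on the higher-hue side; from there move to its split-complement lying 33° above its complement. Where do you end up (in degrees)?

89°

triadic ↑ +120°: 116 + 120 = 236°
split-comp 33° ↑ +213°: 236 + 213 = 449 → 449 − 360 = 89°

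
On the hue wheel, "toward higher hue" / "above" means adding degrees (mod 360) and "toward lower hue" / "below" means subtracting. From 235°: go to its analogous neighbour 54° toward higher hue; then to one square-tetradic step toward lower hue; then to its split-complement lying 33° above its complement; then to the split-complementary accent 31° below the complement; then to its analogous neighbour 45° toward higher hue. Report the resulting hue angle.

+54° (analog 54° ↑): 235 + 54 = 289°
−90° (square ↓): 289 − 90 = 199°
+213° (split-comp 33° ↑): 199 + 213 = 412 → 412 − 360 = 52°
+149° (split-comp 31° ↓): 52 + 149 = 201°
+45° (analog 45° ↑): 201 + 45 = 246°

246°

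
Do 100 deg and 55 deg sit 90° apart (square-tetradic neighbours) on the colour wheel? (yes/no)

no

Angular distance: |100 − 55| = 45 = 45°.
90° apart (square-tetradic neighbours) requires 90°.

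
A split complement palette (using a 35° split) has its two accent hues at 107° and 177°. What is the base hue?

The accents sit 35° either side of the complement, so the complement is their short-arc midpoint on the wheel.
Short-arc midpoint of 107° and 177°: 142°.
Base is 180° from the complement: 142 − 180 = -38 → -38 + 360 = 322°

322°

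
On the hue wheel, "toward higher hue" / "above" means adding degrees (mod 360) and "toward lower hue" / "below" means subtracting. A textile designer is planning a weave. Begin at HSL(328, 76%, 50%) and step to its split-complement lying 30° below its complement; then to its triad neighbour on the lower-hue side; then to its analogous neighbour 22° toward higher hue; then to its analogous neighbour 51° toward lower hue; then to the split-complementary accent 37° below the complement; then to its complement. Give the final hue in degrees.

328 + 150 = 478 → 478 − 360 = 118°   (split-comp 30° ↓)
118 − 120 = -2 → -2 + 360 = 358°   (triadic ↓)
358 + 22 = 380 → 380 − 360 = 20°   (analog 22° ↑)
20 − 51 = -31 → -31 + 360 = 329°   (analog 51° ↓)
329 + 143 = 472 → 472 − 360 = 112°   (split-comp 37° ↓)
112 + 180 = 292°   (complement)

292°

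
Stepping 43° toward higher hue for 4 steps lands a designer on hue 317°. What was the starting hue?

4 steps of 43° (toward higher hue) give a net shift of +172°.
Start = end − shift: 317 − 172 = 145°

145°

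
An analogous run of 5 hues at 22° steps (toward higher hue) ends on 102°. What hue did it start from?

14°

4 steps of 22° (toward higher hue) give a net shift of +88°.
Start = end − shift: 102 − 88 = 14°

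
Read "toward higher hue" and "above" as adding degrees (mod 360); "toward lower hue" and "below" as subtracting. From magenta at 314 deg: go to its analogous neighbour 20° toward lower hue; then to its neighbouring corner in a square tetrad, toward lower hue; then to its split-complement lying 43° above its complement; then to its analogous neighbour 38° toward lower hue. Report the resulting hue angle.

29°

314 − 20 = 294°   (analog 20° ↓)
294 − 90 = 204°   (square ↓)
204 + 223 = 427 → 427 − 360 = 67°   (split-comp 43° ↑)
67 − 38 = 29°   (analog 38° ↓)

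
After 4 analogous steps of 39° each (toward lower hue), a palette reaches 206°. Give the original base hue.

4 steps of 39° (toward lower hue) give a net shift of −156°.
Start = end − shift: 206 + 156 = 362 → 362 − 360 = 2°

2°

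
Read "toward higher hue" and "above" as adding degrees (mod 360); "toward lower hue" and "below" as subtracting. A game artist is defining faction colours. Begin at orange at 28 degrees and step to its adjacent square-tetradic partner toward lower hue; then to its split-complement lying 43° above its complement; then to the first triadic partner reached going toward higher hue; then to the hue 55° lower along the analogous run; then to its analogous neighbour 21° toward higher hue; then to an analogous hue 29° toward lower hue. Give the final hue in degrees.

218°

square ↓ −90°: 28 − 90 = -62 → -62 + 360 = 298°
split-comp 43° ↑ +223°: 298 + 223 = 521 → 521 − 360 = 161°
triadic ↑ +120°: 161 + 120 = 281°
analog 55° ↓ −55°: 281 − 55 = 226°
analog 21° ↑ +21°: 226 + 21 = 247°
analog 29° ↓ −29°: 247 − 29 = 218°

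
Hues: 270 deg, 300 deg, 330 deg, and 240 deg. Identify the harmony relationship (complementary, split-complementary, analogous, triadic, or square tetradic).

Sort the hues: 240°, 270°, 300°, 330°.
Successive gaps around the wheel: 30°, 30°, 30°, 270°.
A run of hues at equal small steps (30°) with one large closing gap is an analogous group.

analogous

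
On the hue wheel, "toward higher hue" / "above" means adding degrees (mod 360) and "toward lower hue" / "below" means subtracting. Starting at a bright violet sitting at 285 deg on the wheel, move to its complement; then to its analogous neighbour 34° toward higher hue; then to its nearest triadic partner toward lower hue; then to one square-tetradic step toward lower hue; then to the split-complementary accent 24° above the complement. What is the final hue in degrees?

+180° (complement): 285 + 180 = 465 → 465 − 360 = 105°
+34° (analog 34° ↑): 105 + 34 = 139°
−120° (triadic ↓): 139 − 120 = 19°
−90° (square ↓): 19 − 90 = -71 → -71 + 360 = 289°
+204° (split-comp 24° ↑): 289 + 204 = 493 → 493 − 360 = 133°

133°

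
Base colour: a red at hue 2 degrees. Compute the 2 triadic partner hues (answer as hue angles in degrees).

122° and 242°

2 + 120 = 122°
2 + 240 = 242°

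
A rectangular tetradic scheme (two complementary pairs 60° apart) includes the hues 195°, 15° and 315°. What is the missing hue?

135°

A rectangular tetradic uses two complementary pairs 60° apart: offsets 0°, 60°, 180°, 240°.
Among {15°, 195°, 315°}, 15° and 195° are a 180° pair.
The remaining hue 315° needs its own complement: 315 + 180 = 495 → 495 − 360 = 135°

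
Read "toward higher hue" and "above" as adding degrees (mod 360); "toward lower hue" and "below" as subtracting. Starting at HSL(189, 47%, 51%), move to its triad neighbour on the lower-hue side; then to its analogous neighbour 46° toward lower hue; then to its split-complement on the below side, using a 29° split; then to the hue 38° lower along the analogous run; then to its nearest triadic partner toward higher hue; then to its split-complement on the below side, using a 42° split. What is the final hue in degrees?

−120° (triadic ↓): 189 − 120 = 69°
−46° (analog 46° ↓): 69 − 46 = 23°
+151° (split-comp 29° ↓): 23 + 151 = 174°
−38° (analog 38° ↓): 174 − 38 = 136°
+120° (triadic ↑): 136 + 120 = 256°
+138° (split-comp 42° ↓): 256 + 138 = 394 → 394 − 360 = 34°

34°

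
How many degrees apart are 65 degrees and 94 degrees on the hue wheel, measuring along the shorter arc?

|65 − 94| = 29.
29 ≤ 180, so the shorter arc is 29°.

29°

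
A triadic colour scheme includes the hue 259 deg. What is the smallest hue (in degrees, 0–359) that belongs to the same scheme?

19°

A triad places three hues 120° apart.
The full set through 259° is {19°, 139°, 259°}.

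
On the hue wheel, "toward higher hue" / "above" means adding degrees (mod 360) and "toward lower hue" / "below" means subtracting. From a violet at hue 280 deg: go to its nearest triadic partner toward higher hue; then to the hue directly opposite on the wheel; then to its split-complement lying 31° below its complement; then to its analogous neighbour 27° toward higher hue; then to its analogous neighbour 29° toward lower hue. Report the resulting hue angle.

280 + 120 = 400 → 400 − 360 = 40°   (triadic ↑)
40 + 180 = 220°   (complement)
220 + 149 = 369 → 369 − 360 = 9°   (split-comp 31° ↓)
9 + 27 = 36°   (analog 27° ↑)
36 − 29 = 7°   (analog 29° ↓)

7°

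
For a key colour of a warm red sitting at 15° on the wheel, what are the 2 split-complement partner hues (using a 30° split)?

165° and 225°

Complement of 15°: 15 + 180 = 195°
195 − 30 = 165°
195 + 30 = 225°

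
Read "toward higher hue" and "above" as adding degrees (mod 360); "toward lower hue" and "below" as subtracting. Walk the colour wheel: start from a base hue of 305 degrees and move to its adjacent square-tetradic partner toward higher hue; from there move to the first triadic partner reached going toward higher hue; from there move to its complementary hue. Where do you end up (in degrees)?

square ↑ +90°: 305 + 90 = 395 → 395 − 360 = 35°
triadic ↑ +120°: 35 + 120 = 155°
complement +180°: 155 + 180 = 335°

335°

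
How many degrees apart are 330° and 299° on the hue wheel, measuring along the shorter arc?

31°

|330 − 299| = 31.
31 ≤ 180, so the shorter arc is 31°.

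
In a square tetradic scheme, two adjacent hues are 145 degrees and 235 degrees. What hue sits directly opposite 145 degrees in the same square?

A square tetradic scheme places four hues 90° apart; opposite corners are 180° apart.
145 + 180 = 325°

325°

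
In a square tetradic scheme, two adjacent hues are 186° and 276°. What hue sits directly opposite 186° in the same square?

A square tetradic scheme places four hues 90° apart; opposite corners are 180° apart.
186 + 180 = 366 → 366 − 360 = 6°

6°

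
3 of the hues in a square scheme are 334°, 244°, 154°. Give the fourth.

A square tetradic scheme places four hues every 90°.
The full set through 154° is {64°, 154°, 244°, 334°}.
Given {154°, 244°, 334°}, the missing hue is 64°.

64°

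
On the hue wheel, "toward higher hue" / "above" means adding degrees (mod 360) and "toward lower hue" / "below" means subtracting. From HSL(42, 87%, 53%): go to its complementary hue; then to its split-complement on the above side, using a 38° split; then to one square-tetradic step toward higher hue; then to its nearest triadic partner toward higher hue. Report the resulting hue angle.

42 + 180 = 222°   (complement)
222 + 218 = 440 → 440 − 360 = 80°   (split-comp 38° ↑)
80 + 90 = 170°   (square ↑)
170 + 120 = 290°   (triadic ↑)

290°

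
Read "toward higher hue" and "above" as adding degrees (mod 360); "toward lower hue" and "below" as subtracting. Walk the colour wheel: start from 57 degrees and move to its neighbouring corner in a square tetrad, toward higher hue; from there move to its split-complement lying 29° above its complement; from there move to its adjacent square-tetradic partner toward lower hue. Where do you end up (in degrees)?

+90° (square ↑): 57 + 90 = 147°
+209° (split-comp 29° ↑): 147 + 209 = 356°
−90° (square ↓): 356 − 90 = 266°

266°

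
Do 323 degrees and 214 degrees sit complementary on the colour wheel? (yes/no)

no

Angular distance: |323 − 214| = 109 = 109°.
Complementary requires 180°.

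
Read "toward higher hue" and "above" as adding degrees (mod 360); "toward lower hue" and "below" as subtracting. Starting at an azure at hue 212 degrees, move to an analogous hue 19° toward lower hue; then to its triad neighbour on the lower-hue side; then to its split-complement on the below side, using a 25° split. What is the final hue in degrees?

analog 19° ↓ −19°: 212 − 19 = 193°
triadic ↓ −120°: 193 − 120 = 73°
split-comp 25° ↓ +155°: 73 + 155 = 228°

228°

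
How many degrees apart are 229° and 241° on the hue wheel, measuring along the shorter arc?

12°

|229 − 241| = 12.
12 ≤ 180, so the shorter arc is 12°.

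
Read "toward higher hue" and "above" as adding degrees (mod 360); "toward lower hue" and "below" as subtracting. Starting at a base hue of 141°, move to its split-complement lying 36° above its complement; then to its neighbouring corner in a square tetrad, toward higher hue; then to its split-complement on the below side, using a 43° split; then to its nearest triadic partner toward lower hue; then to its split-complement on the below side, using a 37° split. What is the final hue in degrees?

+216° (split-comp 36° ↑): 141 + 216 = 357°
+90° (square ↑): 357 + 90 = 447 → 447 − 360 = 87°
+137° (split-comp 43° ↓): 87 + 137 = 224°
−120° (triadic ↓): 224 − 120 = 104°
+143° (split-comp 37° ↓): 104 + 143 = 247°

247°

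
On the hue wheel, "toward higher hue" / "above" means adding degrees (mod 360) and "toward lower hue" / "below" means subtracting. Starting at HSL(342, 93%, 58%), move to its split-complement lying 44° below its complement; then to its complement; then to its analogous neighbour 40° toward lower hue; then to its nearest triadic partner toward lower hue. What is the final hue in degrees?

138°

342 + 136 = 478 → 478 − 360 = 118°   (split-comp 44° ↓)
118 + 180 = 298°   (complement)
298 − 40 = 258°   (analog 40° ↓)
258 − 120 = 138°   (triadic ↓)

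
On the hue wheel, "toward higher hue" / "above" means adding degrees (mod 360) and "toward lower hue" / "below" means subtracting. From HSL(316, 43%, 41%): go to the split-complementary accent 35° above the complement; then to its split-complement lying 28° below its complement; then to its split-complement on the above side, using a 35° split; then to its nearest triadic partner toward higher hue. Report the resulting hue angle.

316 + 215 = 531 → 531 − 360 = 171°   (split-comp 35° ↑)
171 + 152 = 323°   (split-comp 28° ↓)
323 + 215 = 538 → 538 − 360 = 178°   (split-comp 35° ↑)
178 + 120 = 298°   (triadic ↑)

298°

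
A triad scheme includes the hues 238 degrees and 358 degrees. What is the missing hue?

A triad places three hues 120° apart.
The full set through 238° is {118°, 238°, 358°}.
Given {238°, 358°}, the missing hue is 118°.

118°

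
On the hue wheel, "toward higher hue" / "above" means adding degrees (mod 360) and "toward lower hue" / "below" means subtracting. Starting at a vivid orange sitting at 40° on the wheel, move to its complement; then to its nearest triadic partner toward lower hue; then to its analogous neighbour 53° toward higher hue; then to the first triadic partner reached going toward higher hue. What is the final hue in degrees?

273°

40 + 180 = 220°   (complement)
220 − 120 = 100°   (triadic ↓)
100 + 53 = 153°   (analog 53° ↑)
153 + 120 = 273°   (triadic ↑)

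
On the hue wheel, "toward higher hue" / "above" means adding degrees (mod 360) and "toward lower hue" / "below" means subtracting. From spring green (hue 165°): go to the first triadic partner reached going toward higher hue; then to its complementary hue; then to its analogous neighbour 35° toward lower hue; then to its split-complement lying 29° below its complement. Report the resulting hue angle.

221°

165 + 120 = 285°   (triadic ↑)
285 + 180 = 465 → 465 − 360 = 105°   (complement)
105 − 35 = 70°   (analog 35° ↓)
70 + 151 = 221°   (split-comp 29° ↓)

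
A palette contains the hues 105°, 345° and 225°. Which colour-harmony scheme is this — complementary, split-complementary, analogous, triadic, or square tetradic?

Sort the hues: 105°, 225°, 345°.
Successive gaps around the wheel: 120°, 120°, 120°.
Three hues equally spaced 120° apart form a triad.

triadic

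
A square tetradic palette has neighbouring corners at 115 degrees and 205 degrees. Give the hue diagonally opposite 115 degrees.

A square tetradic scheme places four hues 90° apart; opposite corners are 180° apart.
115 + 180 = 295°

295°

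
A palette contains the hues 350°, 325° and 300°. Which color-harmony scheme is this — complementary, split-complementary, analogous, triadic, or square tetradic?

Sort the hues: 300°, 325°, 350°.
Successive gaps around the wheel: 25°, 25°, 310°.
A run of hues at equal small steps (25°) with one large closing gap is an analogous group.

analogous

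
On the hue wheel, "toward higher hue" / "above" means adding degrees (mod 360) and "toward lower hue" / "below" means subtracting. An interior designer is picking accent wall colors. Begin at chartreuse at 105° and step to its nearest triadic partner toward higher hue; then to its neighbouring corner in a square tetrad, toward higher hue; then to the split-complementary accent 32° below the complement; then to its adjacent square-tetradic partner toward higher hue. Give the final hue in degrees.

193°

triadic ↑ +120°: 105 + 120 = 225°
square ↑ +90°: 225 + 90 = 315°
split-comp 32° ↓ +148°: 315 + 148 = 463 → 463 − 360 = 103°
square ↑ +90°: 103 + 90 = 193°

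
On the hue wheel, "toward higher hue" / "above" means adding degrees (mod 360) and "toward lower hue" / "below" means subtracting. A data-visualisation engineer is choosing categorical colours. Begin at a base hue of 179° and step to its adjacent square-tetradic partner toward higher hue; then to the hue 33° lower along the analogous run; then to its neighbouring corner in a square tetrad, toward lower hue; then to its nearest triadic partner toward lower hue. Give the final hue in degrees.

26°

square ↑ +90°: 179 + 90 = 269°
analog 33° ↓ −33°: 269 − 33 = 236°
square ↓ −90°: 236 − 90 = 146°
triadic ↓ −120°: 146 − 120 = 26°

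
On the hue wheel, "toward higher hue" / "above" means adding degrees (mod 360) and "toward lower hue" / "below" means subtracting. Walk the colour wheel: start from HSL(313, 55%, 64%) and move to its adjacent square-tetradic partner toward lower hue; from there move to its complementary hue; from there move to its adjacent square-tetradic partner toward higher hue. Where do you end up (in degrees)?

133°

square ↓ −90°: 313 − 90 = 223°
complement +180°: 223 + 180 = 403 → 403 − 360 = 43°
square ↑ +90°: 43 + 90 = 133°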